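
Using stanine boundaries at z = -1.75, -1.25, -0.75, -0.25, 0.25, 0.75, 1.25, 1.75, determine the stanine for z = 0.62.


Stanine boundaries: [-1.75, -1.25, -0.75, -0.25, 0.25, 0.75, 1.25, 1.75]
z = 0.62
Check each boundary:
  z >= -1.75 -> could be stanine 2
  z >= -1.25 -> could be stanine 3
  z >= -0.75 -> could be stanine 4
  z >= -0.25 -> could be stanine 5
  z >= 0.25 -> could be stanine 6
  z < 0.75
  z < 1.25
  z < 1.75
Highest qualifying boundary gives stanine = 6

6


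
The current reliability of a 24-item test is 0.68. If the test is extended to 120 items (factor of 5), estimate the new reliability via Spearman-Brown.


r_new = (n * rxx) / (1 + (n-1) * rxx)
r_new = (5 * 0.68) / (1 + 4 * 0.68)
r_new = 3.4 / 3.72
r_new = 0.914

0.914


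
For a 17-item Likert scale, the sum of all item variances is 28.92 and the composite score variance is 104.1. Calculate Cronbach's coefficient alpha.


alpha = (k/(k-1)) * (1 - sum(si^2)/s_total^2)
= (17/16) * (1 - 28.92/104.1)
alpha = 0.7673

0.7673


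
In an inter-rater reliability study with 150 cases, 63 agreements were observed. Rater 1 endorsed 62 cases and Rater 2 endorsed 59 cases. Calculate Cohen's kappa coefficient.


P_o = 63/150 = 0.42
P_e = (62*59 + 88*91) / 22500 = 0.518489
kappa = (P_o - P_e) / (1 - P_e)
kappa = (0.42 - 0.518489) / (1 - 0.518489)
kappa = -0.2045

-0.2045


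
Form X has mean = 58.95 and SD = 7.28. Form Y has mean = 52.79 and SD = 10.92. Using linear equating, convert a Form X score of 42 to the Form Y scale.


slope = SD_Y / SD_X = 10.92 / 7.28 ~ 1.5
intercept = mean_Y - slope * mean_X = 52.79 - (10.92 / 7.28) * 58.95 ~ -35.635
Y = slope * X + intercept. To avoid rounding drift from the rounded slope/intercept, evaluate the equivalent form Y = mean_Y + SD_Y * (X - mean_X) / SD_X at full precision:
Y = 52.79 + 10.92 * (42 - 58.95) / 7.28
Y = 52.79 - 10.92 * 16.95 / 7.28
Y = 52.79 - 185.094 / 7.28
Y = 52.79 - 25.425
Y = 27.365

27.365


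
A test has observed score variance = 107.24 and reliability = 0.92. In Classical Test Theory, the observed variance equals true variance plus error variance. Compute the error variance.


var_true = rxx * var_obs = 0.92 * 107.24 = 98.6608
var_error = var_obs - var_true
var_error = 107.24 - 98.6608
var_error = 8.5792

8.5792


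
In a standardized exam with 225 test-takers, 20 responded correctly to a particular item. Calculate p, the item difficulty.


Item difficulty p = number correct / total examinees
p = 20 / 225
p = 0.0889

0.0889


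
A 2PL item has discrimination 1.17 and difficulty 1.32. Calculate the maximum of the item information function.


For 2PL, max info at theta = b = 1.32
I_max = a^2 / 4 = 1.17^2 / 4
= 1.3689 / 4
I_max = 0.3422

0.3422


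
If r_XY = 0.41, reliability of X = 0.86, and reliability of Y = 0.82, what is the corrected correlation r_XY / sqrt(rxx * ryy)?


r_corrected = rxy / sqrt(rxx * ryy)
= 0.41 / sqrt(0.86 * 0.82)
= 0.41 / sqrt(0.7052)
= 0.41 / 0.839762
r_corrected = 0.4882

0.4882


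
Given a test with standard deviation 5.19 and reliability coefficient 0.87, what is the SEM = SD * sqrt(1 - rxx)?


SEM = SD * sqrt(1 - rxx)
SEM = 5.19 * sqrt(1 - 0.87)
SEM = 5.19 * sqrt(0.13) = 5.19 * 0.360555
SEM = 1.8713

1.8713


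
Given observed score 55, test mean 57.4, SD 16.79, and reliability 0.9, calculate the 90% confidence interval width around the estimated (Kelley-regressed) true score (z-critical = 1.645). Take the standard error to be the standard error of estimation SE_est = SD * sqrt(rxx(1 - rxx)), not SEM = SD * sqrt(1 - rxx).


True score estimate = 0.9*55 + 0.1*57.4 = 55.24
SE_est = SD * sqrt(rxx * (1 - rxx)) = 16.79 * sqrt(0.9 * 0.1) = 16.79 * sqrt(0.09) = 5.037
CI = T_est +/- z * SE_est, so width = 2 * z * SE_est = 2 * 1.645 * 5.037
Width = 16.5717

16.5717


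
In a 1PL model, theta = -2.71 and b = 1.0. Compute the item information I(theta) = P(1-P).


P = 1/(1+exp(-(-2.71-1.0))) = 0.0239
I = P*(1-P) = 0.0239 * 0.9761
I = 0.0233

0.0233


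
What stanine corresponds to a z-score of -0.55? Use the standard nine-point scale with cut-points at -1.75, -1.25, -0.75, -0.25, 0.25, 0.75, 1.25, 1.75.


Stanine boundaries: [-1.75, -1.25, -0.75, -0.25, 0.25, 0.75, 1.25, 1.75]
z = -0.55
Check each boundary:
  z >= -1.75 -> could be stanine 2
  z >= -1.25 -> could be stanine 3
  z >= -0.75 -> could be stanine 4
  z < -0.25
  z < 0.25
  z < 0.75
  z < 1.25
  z < 1.75
Highest qualifying boundary gives stanine = 4

4


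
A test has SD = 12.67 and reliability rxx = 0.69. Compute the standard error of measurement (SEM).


SEM = SD * sqrt(1 - rxx)
SEM = 12.67 * sqrt(1 - 0.69)
SEM = 12.67 * sqrt(0.31) = 12.67 * 0.556776
SEM = 7.0544

7.0544


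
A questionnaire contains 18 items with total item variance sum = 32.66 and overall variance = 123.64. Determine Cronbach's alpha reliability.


alpha = (k/(k-1)) * (1 - sum(si^2)/s_total^2)
= (18/17) * (1 - 32.66/123.64)
alpha = 0.7791

0.7791


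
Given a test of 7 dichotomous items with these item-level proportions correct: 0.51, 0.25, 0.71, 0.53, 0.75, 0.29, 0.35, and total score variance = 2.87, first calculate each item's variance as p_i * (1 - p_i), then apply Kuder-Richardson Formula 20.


For each item, compute p_i * q_i:
  Item 1: 0.51 * 0.49 = 0.2499
  Item 2: 0.25 * 0.75 = 0.1875
  Item 3: 0.71 * 0.29 = 0.2059
  Item 4: 0.53 * 0.47 = 0.2491
  Item 5: 0.75 * 0.25 = 0.1875
  Item 6: 0.29 * 0.71 = 0.2059
  Item 7: 0.35 * 0.65 = 0.2275
Sum(p_i * q_i) = 0.2499 + 0.1875 + 0.2059 + 0.2491 + 0.1875 + 0.2059 + 0.2275 = 1.5133
KR-20 = (k/(k-1)) * (1 - Sum(p_i*q_i) / Var_total)
= (7/6) * (1 - 1.5133/2.87)
= 1.1667 * 0.4727
KR-20 = 0.5515

0.5515


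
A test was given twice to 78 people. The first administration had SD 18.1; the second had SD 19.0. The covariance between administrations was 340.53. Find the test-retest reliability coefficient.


r = cov(X,Y) / (SD_X * SD_Y)
r = 340.53 / (18.1 * 19.0)
r = 340.53 / 343.9
r = 0.9902

0.9902


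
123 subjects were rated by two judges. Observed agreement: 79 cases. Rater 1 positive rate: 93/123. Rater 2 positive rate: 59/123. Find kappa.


P_o = 79/123 = 0.642276
P_e = (93*59 + 30*64) / 15129 = 0.48959
kappa = (P_o - P_e) / (1 - P_e)
kappa = (0.642276 - 0.48959) / (1 - 0.48959)
kappa = 0.2991

0.2991


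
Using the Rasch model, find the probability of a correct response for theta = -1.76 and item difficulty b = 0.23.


theta - b = -1.76 - 0.23 = -1.99
exp(-(theta - b)) = exp(1.99) = 7.3155
P = 1 / (1 + 7.3155)
P = 0.1203

0.1203


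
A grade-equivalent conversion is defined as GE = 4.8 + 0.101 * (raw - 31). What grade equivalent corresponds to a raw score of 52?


raw - median = 52 - 31 = 21
slope * diff = 0.101 * 21 = 2.121
GE = 4.8 + 2.121
GE = 6.921

6.921


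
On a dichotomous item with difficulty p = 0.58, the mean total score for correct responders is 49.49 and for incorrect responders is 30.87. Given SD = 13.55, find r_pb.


q = 1 - p = 0.42
rpb = ((M1 - M0) / SD) * sqrt(p * q)
rpb = ((49.49 - 30.87) / 13.55) * sqrt(0.58 * 0.42)
rpb = 0.6782

0.6782


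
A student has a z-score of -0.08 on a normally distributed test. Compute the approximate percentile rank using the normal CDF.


CDF(z) = 0.5 * (1 + erf(z/sqrt(2)))
erf(-0.0566) = -0.0638
CDF = 0.4681
Percentile rank = 0.4681 * 100 = 46.81

46.81


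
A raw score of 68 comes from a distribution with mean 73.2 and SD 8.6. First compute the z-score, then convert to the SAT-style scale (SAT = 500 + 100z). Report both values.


z = (X - mean) / SD = (68 - 73.2) / 8.6
z = -5.2 / 8.6
z = -0.6047
SAT-scale = SAT = 500 + 100z
Carry z at full precision (z = -5.2 / 8.6) into the conversion:
SAT-scale = 500 + 100 * (-5.2 / 8.6) = 500 + -520 / 8.6
SAT-scale = 500 + -60.4651
SAT-scale = 439.5349

439.5349


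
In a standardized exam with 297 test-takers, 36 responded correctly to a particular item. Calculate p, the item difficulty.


Item difficulty p = number correct / total examinees
p = 36 / 297
p = 0.1212

0.1212


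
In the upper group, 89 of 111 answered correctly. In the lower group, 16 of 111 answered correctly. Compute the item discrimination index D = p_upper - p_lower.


p_upper = 89/111 = 0.8018
p_lower = 16/111 = 0.1441
D = 0.8018 - 0.1441 = 0.6577

0.6577


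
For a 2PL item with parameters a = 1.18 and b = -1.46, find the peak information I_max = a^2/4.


For 2PL, max info at theta = b = -1.46
I_max = a^2 / 4 = 1.18^2 / 4
= 1.3924 / 4
I_max = 0.3481

0.3481


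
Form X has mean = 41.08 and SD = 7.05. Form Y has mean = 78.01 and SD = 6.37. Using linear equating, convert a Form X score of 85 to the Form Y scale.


slope = SD_Y / SD_X = 6.37 / 7.05 ~ 0.9035
intercept = mean_Y - slope * mean_X = 78.01 - (6.37 / 7.05) * 41.08 ~ 40.8923
Y = slope * X + intercept. To avoid rounding drift from the rounded slope/intercept, evaluate the equivalent form Y = mean_Y + SD_Y * (X - mean_X) / SD_X at full precision:
Y = 78.01 + 6.37 * (85 - 41.08) / 7.05
Y = 78.01 + 6.37 * 43.92 / 7.05
Y = 78.01 + 279.7704 / 7.05
Y = 78.01 + 39.6837
Y = 117.6937

117.6937


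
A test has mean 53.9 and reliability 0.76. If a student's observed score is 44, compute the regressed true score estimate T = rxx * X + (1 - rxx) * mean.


T_est = rxx * X + (1 - rxx) * mean
T_est = 0.76 * 44 + 0.24 * 53.9
T_est = 33.44 + 12.936
T_est = 46.376

46.376


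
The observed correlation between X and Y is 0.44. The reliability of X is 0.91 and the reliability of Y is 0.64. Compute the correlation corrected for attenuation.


r_corrected = rxy / sqrt(rxx * ryy)
= 0.44 / sqrt(0.91 * 0.64)
= 0.44 / sqrt(0.5824)
= 0.44 / 0.763151
r_corrected = 0.5766

0.5766


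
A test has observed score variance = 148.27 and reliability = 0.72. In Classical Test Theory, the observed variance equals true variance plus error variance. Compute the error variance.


var_true = rxx * var_obs = 0.72 * 148.27 = 106.7544
var_error = var_obs - var_true
var_error = 148.27 - 106.7544
var_error = 41.5156

41.5156


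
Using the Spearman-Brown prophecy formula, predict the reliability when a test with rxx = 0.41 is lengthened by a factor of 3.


r_new = (n * rxx) / (1 + (n-1) * rxx)
r_new = (3 * 0.41) / (1 + 2 * 0.41)
r_new = 1.23 / 1.82
r_new = 0.6758

0.6758


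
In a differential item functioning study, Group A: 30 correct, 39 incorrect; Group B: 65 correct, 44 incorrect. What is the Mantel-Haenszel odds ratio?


Odds_A = 30/39 = 0.7692
Odds_B = 65/44 = 1.4773
OR = Odds_A / Odds_B = 0.7692 / 1.4773
Exactly, OR = (30 * 44) / (39 * 65) = 1320 / 2535
OR = 0.5207

0.5207


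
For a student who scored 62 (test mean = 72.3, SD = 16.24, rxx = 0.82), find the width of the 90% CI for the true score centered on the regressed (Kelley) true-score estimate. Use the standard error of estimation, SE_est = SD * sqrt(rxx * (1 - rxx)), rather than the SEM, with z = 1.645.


True score estimate = 0.82*62 + 0.18*72.3 = 63.854
SE_est = SD * sqrt(rxx * (1 - rxx)) = 16.24 * sqrt(0.82 * 0.18) = 16.24 * sqrt(0.1476) = 6.239204
CI = T_est +/- z * SE_est, so width = 2 * z * SE_est = 2 * 1.645 * 6.239204
Width = 20.527

20.527


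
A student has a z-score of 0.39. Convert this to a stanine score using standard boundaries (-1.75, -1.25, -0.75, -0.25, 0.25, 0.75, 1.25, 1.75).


Stanine boundaries: [-1.75, -1.25, -0.75, -0.25, 0.25, 0.75, 1.25, 1.75]
z = 0.39
Check each boundary:
  z >= -1.75 -> could be stanine 2
  z >= -1.25 -> could be stanine 3
  z >= -0.75 -> could be stanine 4
  z >= -0.25 -> could be stanine 5
  z >= 0.25 -> could be stanine 6
  z < 0.75
  z < 1.25
  z < 1.75
Highest qualifying boundary gives stanine = 6

6


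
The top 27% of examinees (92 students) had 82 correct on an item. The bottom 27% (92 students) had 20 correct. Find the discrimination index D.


p_upper = 82/92 = 0.8913
p_lower = 20/92 = 0.2174
D = 0.8913 - 0.2174 = 0.6739

0.6739


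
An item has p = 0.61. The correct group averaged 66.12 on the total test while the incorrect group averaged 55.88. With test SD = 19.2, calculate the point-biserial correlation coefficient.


q = 1 - p = 0.39
rpb = ((M1 - M0) / SD) * sqrt(p * q)
rpb = ((66.12 - 55.88) / 19.2) * sqrt(0.61 * 0.39)
rpb = 0.2601

0.2601


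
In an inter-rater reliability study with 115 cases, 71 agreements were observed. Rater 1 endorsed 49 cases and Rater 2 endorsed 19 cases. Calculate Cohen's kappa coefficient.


P_o = 71/115 = 0.617391
P_e = (49*19 + 66*96) / 13225 = 0.54949
kappa = (P_o - P_e) / (1 - P_e)
kappa = (0.617391 - 0.54949) / (1 - 0.54949)
kappa = 0.1507

0.1507


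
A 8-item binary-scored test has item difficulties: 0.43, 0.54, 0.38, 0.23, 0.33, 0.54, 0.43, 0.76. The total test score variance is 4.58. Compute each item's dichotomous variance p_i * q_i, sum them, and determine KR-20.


For each item, compute p_i * q_i:
  Item 1: 0.43 * 0.57 = 0.2451
  Item 2: 0.54 * 0.46 = 0.2484
  Item 3: 0.38 * 0.62 = 0.2356
  Item 4: 0.23 * 0.77 = 0.1771
  Item 5: 0.33 * 0.67 = 0.2211
  Item 6: 0.54 * 0.46 = 0.2484
  Item 7: 0.43 * 0.57 = 0.2451
  Item 8: 0.76 * 0.24 = 0.1824
Sum(p_i * q_i) = 0.2451 + 0.2484 + 0.2356 + 0.1771 + 0.2211 + 0.2484 + 0.2451 + 0.1824 = 1.8032
KR-20 = (k/(k-1)) * (1 - Sum(p_i*q_i) / Var_total)
= (8/7) * (1 - 1.8032/4.58)
= 1.1429 * 0.6063
KR-20 = 0.6929

0.6929


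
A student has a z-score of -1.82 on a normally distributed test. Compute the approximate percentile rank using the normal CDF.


CDF(z) = 0.5 * (1 + erf(z/sqrt(2)))
erf(-1.2869) = -0.9312
CDF = 0.0344
Percentile rank = 0.0344 * 100 = 3.44

3.44


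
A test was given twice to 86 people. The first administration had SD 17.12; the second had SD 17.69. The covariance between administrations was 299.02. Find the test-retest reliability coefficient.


r = cov(X,Y) / (SD_X * SD_Y)
r = 299.02 / (17.12 * 17.69)
r = 299.02 / 302.8528
r = 0.9873

0.9873


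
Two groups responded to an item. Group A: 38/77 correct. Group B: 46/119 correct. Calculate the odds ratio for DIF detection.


Odds_A = 38/39 = 0.9744
Odds_B = 46/73 = 0.6301
OR = Odds_A / Odds_B = 0.9744 / 0.6301
Exactly, OR = (38 * 73) / (39 * 46) = 2774 / 1794
OR = 1.5463

1.5463


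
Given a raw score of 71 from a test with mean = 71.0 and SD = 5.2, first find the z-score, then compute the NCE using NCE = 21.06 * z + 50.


z = (X - mean) / SD = (71 - 71.0) / 5.2
z = 0.0 / 5.2
z = 0.0
NCE = NCE = 21.06z + 50
Carry z at full precision (z = 0.0 / 5.2) into the conversion:
NCE = 21.06 * (0.0 / 5.2) + 50 = 0.0 / 5.2 + 50
NCE = 0.0 + 50
NCE = 50.0

50.0


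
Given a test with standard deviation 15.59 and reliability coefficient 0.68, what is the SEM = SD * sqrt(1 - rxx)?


SEM = SD * sqrt(1 - rxx)
SEM = 15.59 * sqrt(1 - 0.68)
SEM = 15.59 * sqrt(0.32) = 15.59 * 0.565685
SEM = 8.819

8.819


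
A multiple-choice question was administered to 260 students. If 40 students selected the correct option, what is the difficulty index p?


Item difficulty p = number correct / total examinees
p = 40 / 260
p = 0.1538

0.1538


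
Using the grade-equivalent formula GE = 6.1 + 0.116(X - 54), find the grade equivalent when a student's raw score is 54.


raw - median = 54 - 54 = 0
slope * diff = 0.116 * 0 = 0.0
GE = 6.1 + 0.0
GE = 6.1

6.1


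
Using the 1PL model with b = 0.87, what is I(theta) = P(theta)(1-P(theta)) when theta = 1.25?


P = 1/(1+exp(-(1.25-0.87))) = 0.5939
I = P*(1-P) = 0.5939 * 0.4061
I = 0.2412

0.2412


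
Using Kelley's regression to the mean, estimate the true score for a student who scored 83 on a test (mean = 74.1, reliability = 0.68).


T_est = rxx * X + (1 - rxx) * mean
T_est = 0.68 * 83 + 0.32 * 74.1
T_est = 56.44 + 23.712
T_est = 80.152

80.152


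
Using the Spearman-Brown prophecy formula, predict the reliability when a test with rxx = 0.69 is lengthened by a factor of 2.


r_new = (n * rxx) / (1 + (n-1) * rxx)
r_new = (2 * 0.69) / (1 + 1 * 0.69)
r_new = 1.38 / 1.69
r_new = 0.8166

0.8166


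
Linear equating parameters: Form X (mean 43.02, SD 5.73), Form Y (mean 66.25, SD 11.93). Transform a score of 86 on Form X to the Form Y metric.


slope = SD_Y / SD_X = 11.93 / 5.73 ~ 2.082
intercept = mean_Y - slope * mean_X = 66.25 - (11.93 / 5.73) * 43.02 ~ -23.3187
Y = slope * X + intercept. To avoid rounding drift from the rounded slope/intercept, evaluate the equivalent form Y = mean_Y + SD_Y * (X - mean_X) / SD_X at full precision:
Y = 66.25 + 11.93 * (86 - 43.02) / 5.73
Y = 66.25 + 11.93 * 42.98 / 5.73
Y = 66.25 + 512.7514 / 5.73
Y = 66.25 + 89.4854
Y = 155.7354

155.7354


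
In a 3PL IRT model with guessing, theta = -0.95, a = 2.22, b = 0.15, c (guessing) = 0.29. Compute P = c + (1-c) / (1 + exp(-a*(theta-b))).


logit = 2.22*(-0.95 - 0.15) = -2.442
P* = 1/(1 + exp(--2.442)) = 0.08
P = 0.29 + (1 - 0.29) * 0.08
P = 0.3468

0.3468


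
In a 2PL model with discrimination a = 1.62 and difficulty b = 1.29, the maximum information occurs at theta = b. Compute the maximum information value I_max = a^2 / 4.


For 2PL, max info at theta = b = 1.29
I_max = a^2 / 4 = 1.62^2 / 4
= 2.6244 / 4
I_max = 0.6561

0.6561


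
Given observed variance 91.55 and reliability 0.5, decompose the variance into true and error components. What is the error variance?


var_true = rxx * var_obs = 0.5 * 91.55 = 45.775
var_error = var_obs - var_true
var_error = 91.55 - 45.775
var_error = 45.775

45.775


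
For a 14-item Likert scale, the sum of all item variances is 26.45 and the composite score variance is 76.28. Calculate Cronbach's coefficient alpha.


alpha = (k/(k-1)) * (1 - sum(si^2)/s_total^2)
= (14/13) * (1 - 26.45/76.28)
alpha = 0.7035

0.7035


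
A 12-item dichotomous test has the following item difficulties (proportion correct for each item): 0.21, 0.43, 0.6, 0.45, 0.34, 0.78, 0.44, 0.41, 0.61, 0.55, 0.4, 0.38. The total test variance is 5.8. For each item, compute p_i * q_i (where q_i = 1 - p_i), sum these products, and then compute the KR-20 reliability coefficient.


For each item, compute p_i * q_i:
  Item 1: 0.21 * 0.79 = 0.1659
  Item 2: 0.43 * 0.57 = 0.2451
  Item 3: 0.6 * 0.4 = 0.24
  Item 4: 0.45 * 0.55 = 0.2475
  Item 5: 0.34 * 0.66 = 0.2244
  Item 6: 0.78 * 0.22 = 0.1716
  Item 7: 0.44 * 0.56 = 0.2464
  Item 8: 0.41 * 0.59 = 0.2419
  Item 9: 0.61 * 0.39 = 0.2379
  Item 10: 0.55 * 0.45 = 0.2475
  Item 11: 0.4 * 0.6 = 0.24
  Item 12: 0.38 * 0.62 = 0.2356
Sum(p_i * q_i) = 0.1659 + 0.2451 + 0.24 + 0.2475 + 0.2244 + 0.1716 + 0.2464 + 0.2419 + 0.2379 + 0.2475 + 0.24 + 0.2356 = 2.7438
KR-20 = (k/(k-1)) * (1 - Sum(p_i*q_i) / Var_total)
= (12/11) * (1 - 2.7438/5.8)
= 1.0909 * 0.5269
KR-20 = 0.5748

0.5748


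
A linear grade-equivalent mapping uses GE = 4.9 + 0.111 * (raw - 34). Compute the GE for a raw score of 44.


raw - median = 44 - 34 = 10
slope * diff = 0.111 * 10 = 1.11
GE = 4.9 + 1.11
GE = 6.01

6.01


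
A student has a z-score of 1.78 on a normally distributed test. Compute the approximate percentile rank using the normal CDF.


CDF(z) = 0.5 * (1 + erf(z/sqrt(2)))
erf(1.2587) = 0.9249
CDF = 0.9625
Percentile rank = 0.9625 * 100 = 96.25

96.25


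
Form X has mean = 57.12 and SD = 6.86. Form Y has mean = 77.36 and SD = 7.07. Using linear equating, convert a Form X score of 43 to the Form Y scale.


slope = SD_Y / SD_X = 7.07 / 6.86 ~ 1.0306
intercept = mean_Y - slope * mean_X = 77.36 - (7.07 / 6.86) * 57.12 ~ 18.4914
Y = slope * X + intercept. To avoid rounding drift from the rounded slope/intercept, evaluate the equivalent form Y = mean_Y + SD_Y * (X - mean_X) / SD_X at full precision:
Y = 77.36 + 7.07 * (43 - 57.12) / 6.86
Y = 77.36 - 7.07 * 14.12 / 6.86
Y = 77.36 - 99.8284 / 6.86
Y = 77.36 - 14.5522
Y = 62.8078

62.8078


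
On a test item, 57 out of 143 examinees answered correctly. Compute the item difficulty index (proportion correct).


Item difficulty p = number correct / total examinees
p = 57 / 143
p = 0.3986

0.3986


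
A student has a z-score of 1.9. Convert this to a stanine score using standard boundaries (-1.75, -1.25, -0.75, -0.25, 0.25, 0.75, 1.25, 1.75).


Stanine boundaries: [-1.75, -1.25, -0.75, -0.25, 0.25, 0.75, 1.25, 1.75]
z = 1.9
Check each boundary:
  z >= -1.75 -> could be stanine 2
  z >= -1.25 -> could be stanine 3
  z >= -0.75 -> could be stanine 4
  z >= -0.25 -> could be stanine 5
  z >= 0.25 -> could be stanine 6
  z >= 0.75 -> could be stanine 7
  z >= 1.25 -> could be stanine 8
  z >= 1.75 -> could be stanine 9
Highest qualifying boundary gives stanine = 9

9


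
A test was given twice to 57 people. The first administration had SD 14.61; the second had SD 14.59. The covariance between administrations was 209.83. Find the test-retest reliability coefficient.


r = cov(X,Y) / (SD_X * SD_Y)
r = 209.83 / (14.61 * 14.59)
r = 209.83 / 213.1599
r = 0.9844

0.9844


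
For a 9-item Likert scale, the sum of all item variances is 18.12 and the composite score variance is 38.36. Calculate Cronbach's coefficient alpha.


alpha = (k/(k-1)) * (1 - sum(si^2)/s_total^2)
= (9/8) * (1 - 18.12/38.36)
alpha = 0.5936

0.5936


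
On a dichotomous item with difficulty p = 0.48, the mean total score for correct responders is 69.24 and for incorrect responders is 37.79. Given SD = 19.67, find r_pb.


q = 1 - p = 0.52
rpb = ((M1 - M0) / SD) * sqrt(p * q)
rpb = ((69.24 - 37.79) / 19.67) * sqrt(0.48 * 0.52)
rpb = 0.7988

0.7988


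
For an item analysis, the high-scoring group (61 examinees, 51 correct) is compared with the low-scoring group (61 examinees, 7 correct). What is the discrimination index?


p_upper = 51/61 = 0.8361
p_lower = 7/61 = 0.1148
D = 0.8361 - 0.1148 = 0.7213

0.7213


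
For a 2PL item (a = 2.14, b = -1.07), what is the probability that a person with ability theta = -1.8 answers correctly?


a*(theta - b) = 2.14 * (-1.8 - -1.07) = -1.5622
exp(--1.5622) = 4.7693
P = 1 / (1 + 4.7693)
P = 0.1733

0.1733


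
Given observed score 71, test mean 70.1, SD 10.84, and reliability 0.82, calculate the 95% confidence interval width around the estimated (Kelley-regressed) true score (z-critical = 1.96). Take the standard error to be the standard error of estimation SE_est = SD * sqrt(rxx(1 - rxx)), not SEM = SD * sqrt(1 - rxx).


True score estimate = 0.82*71 + 0.18*70.1 = 70.838
SE_est = SD * sqrt(rxx * (1 - rxx)) = 10.84 * sqrt(0.82 * 0.18) = 10.84 * sqrt(0.1476) = 4.164592
CI = T_est +/- z * SE_est, so width = 2 * z * SE_est = 2 * 1.96 * 4.164592
Width = 16.3252

16.3252


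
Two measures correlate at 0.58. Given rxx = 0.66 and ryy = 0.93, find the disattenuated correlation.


r_corrected = rxy / sqrt(rxx * ryy)
= 0.58 / sqrt(0.66 * 0.93)
= 0.58 / sqrt(0.6138)
= 0.58 / 0.783454
r_corrected = 0.7403

0.7403


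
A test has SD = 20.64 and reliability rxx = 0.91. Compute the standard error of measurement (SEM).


SEM = SD * sqrt(1 - rxx)
SEM = 20.64 * sqrt(1 - 0.91)
SEM = 20.64 * sqrt(0.09) = 20.64 * 0.3
SEM = 6.192

6.192


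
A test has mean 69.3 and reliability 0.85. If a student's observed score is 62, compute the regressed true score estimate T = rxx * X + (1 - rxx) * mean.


T_est = rxx * X + (1 - rxx) * mean
T_est = 0.85 * 62 + 0.15 * 69.3
T_est = 52.7 + 10.395
T_est = 63.095

63.095


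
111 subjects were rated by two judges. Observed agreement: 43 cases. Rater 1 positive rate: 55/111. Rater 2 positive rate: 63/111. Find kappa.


P_o = 43/111 = 0.387387
P_e = (55*63 + 56*48) / 12321 = 0.499391
kappa = (P_o - P_e) / (1 - P_e)
kappa = (0.387387 - 0.499391) / (1 - 0.499391)
kappa = -0.2237

-0.2237


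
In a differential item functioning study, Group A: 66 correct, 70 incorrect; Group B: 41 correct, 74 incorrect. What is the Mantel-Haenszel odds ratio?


Odds_A = 66/70 = 0.9429
Odds_B = 41/74 = 0.5541
OR = Odds_A / Odds_B = 0.9429 / 0.5541
Exactly, OR = (66 * 74) / (70 * 41) = 4884 / 2870
OR = 1.7017

1.7017


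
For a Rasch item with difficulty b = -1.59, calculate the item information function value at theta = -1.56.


P = 1/(1+exp(-(-1.56--1.59))) = 0.5075
I = P*(1-P) = 0.5075 * 0.4925
I = 0.2499

0.2499


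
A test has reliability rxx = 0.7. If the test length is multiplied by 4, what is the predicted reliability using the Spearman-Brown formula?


r_new = (n * rxx) / (1 + (n-1) * rxx)
r_new = (4 * 0.7) / (1 + 3 * 0.7)
r_new = 2.8 / 3.1
r_new = 0.9032

0.9032


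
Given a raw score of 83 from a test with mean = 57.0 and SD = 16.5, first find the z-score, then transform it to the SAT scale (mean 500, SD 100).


z = (X - mean) / SD = (83 - 57.0) / 16.5
z = 26.0 / 16.5
z = 1.5758
SAT-scale = SAT = 500 + 100z
Carry z at full precision (z = 26.0 / 16.5) into the conversion:
SAT-scale = 500 + 100 * (26.0 / 16.5) = 500 + 2600 / 16.5
SAT-scale = 500 + 157.5758
SAT-scale = 657.5758

657.5758


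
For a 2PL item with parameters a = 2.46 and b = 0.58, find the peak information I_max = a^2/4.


For 2PL, max info at theta = b = 0.58
I_max = a^2 / 4 = 2.46^2 / 4
= 6.0516 / 4
I_max = 1.5129

1.5129


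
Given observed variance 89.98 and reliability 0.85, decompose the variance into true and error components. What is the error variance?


var_true = rxx * var_obs = 0.85 * 89.98 = 76.483
var_error = var_obs - var_true
var_error = 89.98 - 76.483
var_error = 13.497

13.497


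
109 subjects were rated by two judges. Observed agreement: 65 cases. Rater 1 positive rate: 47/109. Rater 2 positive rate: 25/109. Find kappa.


P_o = 65/109 = 0.59633
P_e = (47*25 + 62*84) / 11881 = 0.537244
kappa = (P_o - P_e) / (1 - P_e)
kappa = (0.59633 - 0.537244) / (1 - 0.537244)
kappa = 0.1277

0.1277


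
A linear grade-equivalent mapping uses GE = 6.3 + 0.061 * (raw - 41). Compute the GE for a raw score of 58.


raw - median = 58 - 41 = 17
slope * diff = 0.061 * 17 = 1.037
GE = 6.3 + 1.037
GE = 7.337

7.337


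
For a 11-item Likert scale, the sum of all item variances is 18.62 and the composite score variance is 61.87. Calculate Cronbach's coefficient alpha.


alpha = (k/(k-1)) * (1 - sum(si^2)/s_total^2)
= (11/10) * (1 - 18.62/61.87)
alpha = 0.769

0.769


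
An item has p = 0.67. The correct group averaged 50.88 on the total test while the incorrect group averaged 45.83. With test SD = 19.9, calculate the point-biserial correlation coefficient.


q = 1 - p = 0.33
rpb = ((M1 - M0) / SD) * sqrt(p * q)
rpb = ((50.88 - 45.83) / 19.9) * sqrt(0.67 * 0.33)
rpb = 0.1193

0.1193


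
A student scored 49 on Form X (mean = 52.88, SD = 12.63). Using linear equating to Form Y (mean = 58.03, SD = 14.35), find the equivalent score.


slope = SD_Y / SD_X = 14.35 / 12.63 ~ 1.1362
intercept = mean_Y - slope * mean_X = 58.03 - (14.35 / 12.63) * 52.88 ~ -2.0514
Y = slope * X + intercept. To avoid rounding drift from the rounded slope/intercept, evaluate the equivalent form Y = mean_Y + SD_Y * (X - mean_X) / SD_X at full precision:
Y = 58.03 + 14.35 * (49 - 52.88) / 12.63
Y = 58.03 - 14.35 * 3.88 / 12.63
Y = 58.03 - 55.678 / 12.63
Y = 58.03 - 4.4084
Y = 53.6216

53.6216


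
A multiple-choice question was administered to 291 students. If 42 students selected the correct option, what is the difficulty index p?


Item difficulty p = number correct / total examinees
p = 42 / 291
p = 0.1443

0.1443


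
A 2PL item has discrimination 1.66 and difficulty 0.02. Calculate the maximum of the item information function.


For 2PL, max info at theta = b = 0.02
I_max = a^2 / 4 = 1.66^2 / 4
= 2.7556 / 4
I_max = 0.6889

0.6889


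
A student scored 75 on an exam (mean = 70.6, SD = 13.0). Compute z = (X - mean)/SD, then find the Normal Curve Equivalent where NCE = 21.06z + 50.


z = (X - mean) / SD = (75 - 70.6) / 13.0
z = 4.4 / 13.0
z = 0.3385
NCE = NCE = 21.06z + 50
Carry z at full precision (z = 4.4 / 13.0) into the conversion:
NCE = 21.06 * (4.4 / 13.0) + 50 = 92.664 / 13.0 + 50
NCE = 7.128 + 50
NCE = 57.128

57.128


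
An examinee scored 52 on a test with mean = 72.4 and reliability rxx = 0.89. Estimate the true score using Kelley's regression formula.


T_est = rxx * X + (1 - rxx) * mean
T_est = 0.89 * 52 + 0.11 * 72.4
T_est = 46.28 + 7.964
T_est = 54.244

54.244


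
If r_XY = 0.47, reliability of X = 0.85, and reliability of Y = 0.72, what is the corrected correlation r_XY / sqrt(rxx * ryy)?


r_corrected = rxy / sqrt(rxx * ryy)
= 0.47 / sqrt(0.85 * 0.72)
= 0.47 / sqrt(0.612)
= 0.47 / 0.782304
r_corrected = 0.6008

0.6008


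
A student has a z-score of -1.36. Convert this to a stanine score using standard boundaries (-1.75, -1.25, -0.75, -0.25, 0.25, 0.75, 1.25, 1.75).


Stanine boundaries: [-1.75, -1.25, -0.75, -0.25, 0.25, 0.75, 1.25, 1.75]
z = -1.36
Check each boundary:
  z >= -1.75 -> could be stanine 2
  z < -1.25
  z < -0.75
  z < -0.25
  z < 0.25
  z < 0.75
  z < 1.25
  z < 1.75
Highest qualifying boundary gives stanine = 2

2


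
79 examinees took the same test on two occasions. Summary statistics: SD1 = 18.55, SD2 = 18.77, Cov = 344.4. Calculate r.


r = cov(X,Y) / (SD_X * SD_Y)
r = 344.4 / (18.55 * 18.77)
r = 344.4 / 348.1835
r = 0.9891

0.9891


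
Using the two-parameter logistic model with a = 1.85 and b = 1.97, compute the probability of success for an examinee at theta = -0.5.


a*(theta - b) = 1.85 * (-0.5 - 1.97) = -4.5695
exp(--4.5695) = 96.4958
P = 1 / (1 + 96.4958)
P = 0.0103

0.0103


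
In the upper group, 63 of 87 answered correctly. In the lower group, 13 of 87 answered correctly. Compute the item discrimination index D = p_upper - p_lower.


p_upper = 63/87 = 0.7241
p_lower = 13/87 = 0.1494
D = 0.7241 - 0.1494 = 0.5747

0.5747


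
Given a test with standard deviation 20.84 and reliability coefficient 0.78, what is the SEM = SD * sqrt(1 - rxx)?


SEM = SD * sqrt(1 - rxx)
SEM = 20.84 * sqrt(1 - 0.78)
SEM = 20.84 * sqrt(0.22) = 20.84 * 0.469042
SEM = 9.7748

9.7748


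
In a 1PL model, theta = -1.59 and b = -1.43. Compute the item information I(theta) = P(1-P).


P = 1/(1+exp(-(-1.59--1.43))) = 0.4601
I = P*(1-P) = 0.4601 * 0.5399
I = 0.2484

0.2484


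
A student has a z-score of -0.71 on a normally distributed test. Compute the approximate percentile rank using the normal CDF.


CDF(z) = 0.5 * (1 + erf(z/sqrt(2)))
erf(-0.502) = -0.5223
CDF = 0.2389
Percentile rank = 0.2389 * 100 = 23.89

23.89


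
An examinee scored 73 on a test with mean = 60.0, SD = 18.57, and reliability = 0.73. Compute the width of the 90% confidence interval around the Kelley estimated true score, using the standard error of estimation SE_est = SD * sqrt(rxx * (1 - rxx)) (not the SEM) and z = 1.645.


True score estimate = 0.73*73 + 0.27*60.0 = 69.49
SE_est = SD * sqrt(rxx * (1 - rxx)) = 18.57 * sqrt(0.73 * 0.27) = 18.57 * sqrt(0.1971) = 8.244327
CI = T_est +/- z * SE_est, so width = 2 * z * SE_est = 2 * 1.645 * 8.244327
Width = 27.1238

27.1238


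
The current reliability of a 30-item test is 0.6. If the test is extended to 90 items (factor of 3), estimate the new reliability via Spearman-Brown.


r_new = (n * rxx) / (1 + (n-1) * rxx)
r_new = (3 * 0.6) / (1 + 2 * 0.6)
r_new = 1.8 / 2.2
r_new = 0.8182

0.8182


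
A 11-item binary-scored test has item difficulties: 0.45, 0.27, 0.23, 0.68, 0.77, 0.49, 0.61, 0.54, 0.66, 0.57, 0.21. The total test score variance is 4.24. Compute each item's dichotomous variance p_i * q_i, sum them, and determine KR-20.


For each item, compute p_i * q_i:
  Item 1: 0.45 * 0.55 = 0.2475
  Item 2: 0.27 * 0.73 = 0.1971
  Item 3: 0.23 * 0.77 = 0.1771
  Item 4: 0.68 * 0.32 = 0.2176
  Item 5: 0.77 * 0.23 = 0.1771
  Item 6: 0.49 * 0.51 = 0.2499
  Item 7: 0.61 * 0.39 = 0.2379
  Item 8: 0.54 * 0.46 = 0.2484
  Item 9: 0.66 * 0.34 = 0.2244
  Item 10: 0.57 * 0.43 = 0.2451
  Item 11: 0.21 * 0.79 = 0.1659
Sum(p_i * q_i) = 0.2475 + 0.1971 + 0.1771 + 0.2176 + 0.1771 + 0.2499 + 0.2379 + 0.2484 + 0.2244 + 0.2451 + 0.1659 = 2.388
KR-20 = (k/(k-1)) * (1 - Sum(p_i*q_i) / Var_total)
= (11/10) * (1 - 2.388/4.24)
= 1.1 * 0.4368
KR-20 = 0.4805

0.4805


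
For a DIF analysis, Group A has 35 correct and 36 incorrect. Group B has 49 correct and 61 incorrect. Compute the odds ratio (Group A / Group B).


Odds_A = 35/36 = 0.9722
Odds_B = 49/61 = 0.8033
OR = Odds_A / Odds_B = 0.9722 / 0.8033
Exactly, OR = (35 * 61) / (36 * 49) = 2135 / 1764
OR = 1.2103

1.2103


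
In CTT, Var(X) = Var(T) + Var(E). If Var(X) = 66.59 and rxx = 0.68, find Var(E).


var_true = rxx * var_obs = 0.68 * 66.59 = 45.2812
var_error = var_obs - var_true
var_error = 66.59 - 45.2812
var_error = 21.3088

21.3088


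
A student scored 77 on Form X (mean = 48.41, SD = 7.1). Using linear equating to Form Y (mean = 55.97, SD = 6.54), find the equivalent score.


slope = SD_Y / SD_X = 6.54 / 7.1 ~ 0.9211
intercept = mean_Y - slope * mean_X = 55.97 - (6.54 / 7.1) * 48.41 ~ 11.3783
Y = slope * X + intercept. To avoid rounding drift from the rounded slope/intercept, evaluate the equivalent form Y = mean_Y + SD_Y * (X - mean_X) / SD_X at full precision:
Y = 55.97 + 6.54 * (77 - 48.41) / 7.1
Y = 55.97 + 6.54 * 28.59 / 7.1
Y = 55.97 + 186.9786 / 7.1
Y = 55.97 + 26.335
Y = 82.305

82.305


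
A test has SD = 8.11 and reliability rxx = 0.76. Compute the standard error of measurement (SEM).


SEM = SD * sqrt(1 - rxx)
SEM = 8.11 * sqrt(1 - 0.76)
SEM = 8.11 * sqrt(0.24) = 8.11 * 0.489898
SEM = 3.9731

3.9731


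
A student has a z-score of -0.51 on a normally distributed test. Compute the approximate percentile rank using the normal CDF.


CDF(z) = 0.5 * (1 + erf(z/sqrt(2)))
erf(-0.3606) = -0.3899
CDF = 0.305
Percentile rank = 0.305 * 100 = 30.5

30.5


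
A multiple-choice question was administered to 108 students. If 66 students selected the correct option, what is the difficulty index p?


Item difficulty p = number correct / total examinees
p = 66 / 108
p = 0.6111

0.6111


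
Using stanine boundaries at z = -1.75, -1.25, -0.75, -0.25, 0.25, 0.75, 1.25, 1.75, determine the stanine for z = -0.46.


Stanine boundaries: [-1.75, -1.25, -0.75, -0.25, 0.25, 0.75, 1.25, 1.75]
z = -0.46
Check each boundary:
  z >= -1.75 -> could be stanine 2
  z >= -1.25 -> could be stanine 3
  z >= -0.75 -> could be stanine 4
  z < -0.25
  z < 0.25
  z < 0.75
  z < 1.25
  z < 1.75
Highest qualifying boundary gives stanine = 4

4


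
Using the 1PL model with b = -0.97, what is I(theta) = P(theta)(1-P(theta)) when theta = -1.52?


P = 1/(1+exp(-(-1.52--0.97))) = 0.3659
I = P*(1-P) = 0.3659 * 0.6341
I = 0.232

0.232


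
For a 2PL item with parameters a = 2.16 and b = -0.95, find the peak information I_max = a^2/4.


For 2PL, max info at theta = b = -0.95
I_max = a^2 / 4 = 2.16^2 / 4
= 4.6656 / 4
I_max = 1.1664

1.1664


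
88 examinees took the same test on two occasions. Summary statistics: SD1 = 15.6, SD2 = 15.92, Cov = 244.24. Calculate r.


r = cov(X,Y) / (SD_X * SD_Y)
r = 244.24 / (15.6 * 15.92)
r = 244.24 / 248.352
r = 0.9834

0.9834


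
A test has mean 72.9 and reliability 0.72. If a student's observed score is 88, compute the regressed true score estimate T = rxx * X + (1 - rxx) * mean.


T_est = rxx * X + (1 - rxx) * mean
T_est = 0.72 * 88 + 0.28 * 72.9
T_est = 63.36 + 20.412
T_est = 83.772

83.772


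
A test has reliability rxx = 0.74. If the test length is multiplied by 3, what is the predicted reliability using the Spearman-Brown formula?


r_new = (n * rxx) / (1 + (n-1) * rxx)
r_new = (3 * 0.74) / (1 + 2 * 0.74)
r_new = 2.22 / 2.48
r_new = 0.8952

0.8952


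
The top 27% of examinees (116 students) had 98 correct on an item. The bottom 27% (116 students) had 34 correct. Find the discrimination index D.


p_upper = 98/116 = 0.8448
p_lower = 34/116 = 0.2931
D = 0.8448 - 0.2931 = 0.5517

0.5517


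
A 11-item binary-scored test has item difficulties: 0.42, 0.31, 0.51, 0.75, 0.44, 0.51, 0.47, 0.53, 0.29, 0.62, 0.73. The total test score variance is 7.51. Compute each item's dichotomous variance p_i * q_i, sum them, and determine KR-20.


For each item, compute p_i * q_i:
  Item 1: 0.42 * 0.58 = 0.2436
  Item 2: 0.31 * 0.69 = 0.2139
  Item 3: 0.51 * 0.49 = 0.2499
  Item 4: 0.75 * 0.25 = 0.1875
  Item 5: 0.44 * 0.56 = 0.2464
  Item 6: 0.51 * 0.49 = 0.2499
  Item 7: 0.47 * 0.53 = 0.2491
  Item 8: 0.53 * 0.47 = 0.2491
  Item 9: 0.29 * 0.71 = 0.2059
  Item 10: 0.62 * 0.38 = 0.2356
  Item 11: 0.73 * 0.27 = 0.1971
Sum(p_i * q_i) = 0.2436 + 0.2139 + 0.2499 + 0.1875 + 0.2464 + 0.2499 + 0.2491 + 0.2491 + 0.2059 + 0.2356 + 0.1971 = 2.528
KR-20 = (k/(k-1)) * (1 - Sum(p_i*q_i) / Var_total)
= (11/10) * (1 - 2.528/7.51)
= 1.1 * 0.6634
KR-20 = 0.7297

0.7297


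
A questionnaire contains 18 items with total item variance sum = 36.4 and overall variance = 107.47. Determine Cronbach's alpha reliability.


alpha = (k/(k-1)) * (1 - sum(si^2)/s_total^2)
= (18/17) * (1 - 36.4/107.47)
alpha = 0.7002

0.7002


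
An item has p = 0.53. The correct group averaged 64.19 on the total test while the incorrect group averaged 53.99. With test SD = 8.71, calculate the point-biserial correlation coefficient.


q = 1 - p = 0.47
rpb = ((M1 - M0) / SD) * sqrt(p * q)
rpb = ((64.19 - 53.99) / 8.71) * sqrt(0.53 * 0.47)
rpb = 0.5845

0.5845


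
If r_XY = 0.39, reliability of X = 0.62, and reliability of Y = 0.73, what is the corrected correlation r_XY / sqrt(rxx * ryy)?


r_corrected = rxy / sqrt(rxx * ryy)
= 0.39 / sqrt(0.62 * 0.73)
= 0.39 / sqrt(0.4526)
= 0.39 / 0.672756
r_corrected = 0.5797

0.5797


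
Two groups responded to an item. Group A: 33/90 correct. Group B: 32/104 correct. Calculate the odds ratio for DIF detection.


Odds_A = 33/57 = 0.5789
Odds_B = 32/72 = 0.4444
OR = Odds_A / Odds_B = 0.5789 / 0.4444
Exactly, OR = (33 * 72) / (57 * 32) = 2376 / 1824
OR = 1.3026

1.3026


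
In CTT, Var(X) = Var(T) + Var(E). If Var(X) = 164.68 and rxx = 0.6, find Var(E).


var_true = rxx * var_obs = 0.6 * 164.68 = 98.808
var_error = var_obs - var_true
var_error = 164.68 - 98.808
var_error = 65.872

65.872


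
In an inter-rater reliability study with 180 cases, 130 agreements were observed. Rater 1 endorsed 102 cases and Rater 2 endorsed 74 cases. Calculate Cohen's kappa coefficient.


P_o = 130/180 = 0.722222
P_e = (102*74 + 78*106) / 32400 = 0.488148
kappa = (P_o - P_e) / (1 - P_e)
kappa = (0.722222 - 0.488148) / (1 - 0.488148)
kappa = 0.4573

0.4573


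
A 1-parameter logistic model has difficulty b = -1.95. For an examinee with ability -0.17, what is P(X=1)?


theta - b = -0.17 - -1.95 = 1.78
exp(-(theta - b)) = exp(-1.78) = 0.1686
P = 1 / (1 + 0.1686)
P = 0.8557

0.8557


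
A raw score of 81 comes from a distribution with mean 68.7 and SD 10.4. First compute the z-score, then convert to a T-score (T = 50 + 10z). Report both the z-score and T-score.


z = (X - mean) / SD = (81 - 68.7) / 10.4
z = 12.3 / 10.4
z = 1.1827
T-score = T = 50 + 10z
Carry z at full precision (z = 12.3 / 10.4) into the conversion:
T-score = 50 + 10 * (12.3 / 10.4) = 50 + 123 / 10.4
T-score = 50 + 11.8269
T-score = 61.8269

61.8269


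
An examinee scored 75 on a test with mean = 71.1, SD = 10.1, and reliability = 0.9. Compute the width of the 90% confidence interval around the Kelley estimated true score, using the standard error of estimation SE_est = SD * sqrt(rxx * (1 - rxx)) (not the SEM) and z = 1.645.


True score estimate = 0.9*75 + 0.1*71.1 = 74.61
SE_est = SD * sqrt(rxx * (1 - rxx)) = 10.1 * sqrt(0.9 * 0.1) = 10.1 * sqrt(0.09) = 3.03
CI = T_est +/- z * SE_est, so width = 2 * z * SE_est = 2 * 1.645 * 3.03
Width = 9.9687

9.9687


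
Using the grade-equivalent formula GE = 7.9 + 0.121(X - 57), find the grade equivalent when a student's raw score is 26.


raw - median = 26 - 57 = -31
slope * diff = 0.121 * -31 = -3.751
GE = 7.9 + -3.751
GE = 4.149

4.149


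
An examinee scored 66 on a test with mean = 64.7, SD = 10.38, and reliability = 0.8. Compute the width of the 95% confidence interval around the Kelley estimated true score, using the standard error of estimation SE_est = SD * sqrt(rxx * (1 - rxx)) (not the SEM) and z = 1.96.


True score estimate = 0.8*66 + 0.2*64.7 = 65.74
SE_est = SD * sqrt(rxx * (1 - rxx)) = 10.38 * sqrt(0.8 * 0.2) = 10.38 * sqrt(0.16) = 4.152
CI = T_est +/- z * SE_est, so width = 2 * z * SE_est = 2 * 1.96 * 4.152
Width = 16.2758

16.2758
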